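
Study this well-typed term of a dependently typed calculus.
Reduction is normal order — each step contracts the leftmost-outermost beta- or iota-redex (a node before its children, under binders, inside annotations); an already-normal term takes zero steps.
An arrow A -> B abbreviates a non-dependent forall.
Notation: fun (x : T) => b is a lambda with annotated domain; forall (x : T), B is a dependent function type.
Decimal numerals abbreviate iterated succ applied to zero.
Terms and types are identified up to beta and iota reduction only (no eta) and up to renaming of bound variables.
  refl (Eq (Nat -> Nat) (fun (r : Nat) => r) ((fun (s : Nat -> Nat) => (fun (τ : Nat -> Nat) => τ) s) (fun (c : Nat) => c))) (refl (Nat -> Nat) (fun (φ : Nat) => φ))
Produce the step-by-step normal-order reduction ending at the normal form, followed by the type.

normal-order reduction:
  refl (Eq (Nat -> Nat) (fun (r : Nat) => r) ((fun (s : Nat -> Nat) => (fun (τ : Nat -> Nat) => τ) s) (fun (c : Nat) => c))) (refl (Nat -> Nat) (fun (φ : Nat) => φ))
  ~> refl (Eq (Nat -> Nat) (fun (r : Nat) => r) ((fun (s : Nat -> Nat) => s) (fun (τ : Nat) => τ))) (refl (Nat -> Nat) (fun (c : Nat) => c))
  ~> refl (Eq (Nat -> Nat) (fun (r : Nat) => r) (fun (s : Nat) => s)) (refl (Nat -> Nat) (fun (τ : Nat) => τ))
the term's type:
  Eq (Eq (Nat -> Nat) (fun (r : Nat) => r) (fun (s : Nat) => s)) (refl (Nat -> Nat) (fun (τ : Nat) => τ)) (refl (Nat -> Nat) (fun (c : Nat) => c))


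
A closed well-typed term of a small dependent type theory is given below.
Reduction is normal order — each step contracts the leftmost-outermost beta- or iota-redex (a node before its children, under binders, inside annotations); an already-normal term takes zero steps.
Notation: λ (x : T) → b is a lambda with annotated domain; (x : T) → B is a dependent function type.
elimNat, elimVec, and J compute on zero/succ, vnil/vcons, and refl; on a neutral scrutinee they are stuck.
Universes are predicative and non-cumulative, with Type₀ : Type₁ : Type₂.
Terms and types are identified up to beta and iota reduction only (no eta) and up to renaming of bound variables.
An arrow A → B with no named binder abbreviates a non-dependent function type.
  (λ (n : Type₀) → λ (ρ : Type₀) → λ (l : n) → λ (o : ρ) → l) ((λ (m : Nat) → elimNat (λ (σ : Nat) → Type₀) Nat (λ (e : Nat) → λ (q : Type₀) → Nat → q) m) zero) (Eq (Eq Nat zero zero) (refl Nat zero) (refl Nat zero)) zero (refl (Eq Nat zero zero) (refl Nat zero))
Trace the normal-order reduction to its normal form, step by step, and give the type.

normal-order reduction:
  (λ (n : Type₀) → λ (ρ : Type₀) → λ (l : n) → λ (o : ρ) → l) ((λ (m : Nat) → elimNat (λ (σ : Nat) → Type₀) Nat (λ (e : Nat) → λ (q : Type₀) → Nat → q) m) zero) (Eq (Eq Nat zero zero) (refl Nat zero) (refl Nat zero)) zero (refl (Eq Nat zero zero) (refl Nat zero))
  ~> (λ (n : Type₀) → λ (ρ : (λ (l : Nat) → elimNat (λ (o : Nat) → Type₀) Nat (λ (m : Nat) → λ (σ : Type₀) → Nat → σ) l) zero) → λ (e : n) → ρ) (Eq (Eq Nat zero zero) (refl Nat zero) (refl Nat zero)) zero (refl (Eq Nat zero zero) (refl Nat zero))
  ~> (λ (n : (λ (ρ : Nat) → elimNat (λ (l : Nat) → Type₀) Nat (λ (o : Nat) → λ (m : Type₀) → Nat → m) ρ) zero) → λ (σ : Eq (Eq Nat zero zero) (refl Nat zero) (refl Nat zero)) → n) zero (refl (Eq Nat zero zero) (refl Nat zero))
  ~> (λ (n : Eq (Eq Nat zero zero) (refl Nat zero) (refl Nat zero)) → zero) (refl (Eq Nat zero zero) (refl Nat zero))
  ~> zero
inferred type:
  Nat


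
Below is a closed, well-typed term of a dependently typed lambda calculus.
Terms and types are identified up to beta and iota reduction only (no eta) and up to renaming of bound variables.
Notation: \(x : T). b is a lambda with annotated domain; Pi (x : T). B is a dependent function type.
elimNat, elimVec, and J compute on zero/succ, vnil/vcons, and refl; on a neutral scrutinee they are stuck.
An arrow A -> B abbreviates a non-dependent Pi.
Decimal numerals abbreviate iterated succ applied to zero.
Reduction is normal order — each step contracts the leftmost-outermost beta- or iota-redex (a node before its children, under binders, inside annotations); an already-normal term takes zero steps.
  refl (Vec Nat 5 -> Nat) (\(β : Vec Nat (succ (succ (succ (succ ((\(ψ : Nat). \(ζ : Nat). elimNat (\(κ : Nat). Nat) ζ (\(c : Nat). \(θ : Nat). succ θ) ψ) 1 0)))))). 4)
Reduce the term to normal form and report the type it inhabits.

resulting normal form:
  refl (Vec Nat 5 -> Nat) (\(β : Vec Nat 5). 4)
inferred type:
  Eq (Vec Nat 5 -> Nat) (\(β : Vec Nat 5). 4) (\(ψ : Vec Nat 5). 4)


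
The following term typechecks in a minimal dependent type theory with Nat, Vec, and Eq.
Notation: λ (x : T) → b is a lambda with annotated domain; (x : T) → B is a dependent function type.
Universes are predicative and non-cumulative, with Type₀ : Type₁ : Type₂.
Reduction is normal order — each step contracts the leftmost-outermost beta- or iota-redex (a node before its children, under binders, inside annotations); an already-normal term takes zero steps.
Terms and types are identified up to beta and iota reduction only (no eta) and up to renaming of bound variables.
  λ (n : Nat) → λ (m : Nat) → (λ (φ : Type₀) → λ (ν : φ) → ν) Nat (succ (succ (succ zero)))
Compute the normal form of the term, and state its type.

normal form:
  λ (n : Nat) → λ (m : Nat) → succ (succ (succ zero))
inferred type:
  (n : Nat) → (m : Nat) → Nat


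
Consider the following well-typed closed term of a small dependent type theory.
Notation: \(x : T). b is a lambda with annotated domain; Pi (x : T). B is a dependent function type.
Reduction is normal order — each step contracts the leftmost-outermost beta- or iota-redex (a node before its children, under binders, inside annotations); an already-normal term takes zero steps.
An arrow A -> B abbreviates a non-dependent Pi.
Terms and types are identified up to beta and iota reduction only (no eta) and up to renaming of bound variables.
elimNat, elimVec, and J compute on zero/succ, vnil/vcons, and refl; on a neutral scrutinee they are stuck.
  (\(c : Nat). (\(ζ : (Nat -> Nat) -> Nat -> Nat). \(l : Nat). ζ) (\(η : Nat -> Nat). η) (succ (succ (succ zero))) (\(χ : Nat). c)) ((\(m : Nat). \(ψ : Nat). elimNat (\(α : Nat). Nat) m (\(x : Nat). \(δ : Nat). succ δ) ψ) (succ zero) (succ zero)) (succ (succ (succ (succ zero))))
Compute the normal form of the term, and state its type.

resulting normal form:
  succ (succ zero)
the term's type:
  Nat


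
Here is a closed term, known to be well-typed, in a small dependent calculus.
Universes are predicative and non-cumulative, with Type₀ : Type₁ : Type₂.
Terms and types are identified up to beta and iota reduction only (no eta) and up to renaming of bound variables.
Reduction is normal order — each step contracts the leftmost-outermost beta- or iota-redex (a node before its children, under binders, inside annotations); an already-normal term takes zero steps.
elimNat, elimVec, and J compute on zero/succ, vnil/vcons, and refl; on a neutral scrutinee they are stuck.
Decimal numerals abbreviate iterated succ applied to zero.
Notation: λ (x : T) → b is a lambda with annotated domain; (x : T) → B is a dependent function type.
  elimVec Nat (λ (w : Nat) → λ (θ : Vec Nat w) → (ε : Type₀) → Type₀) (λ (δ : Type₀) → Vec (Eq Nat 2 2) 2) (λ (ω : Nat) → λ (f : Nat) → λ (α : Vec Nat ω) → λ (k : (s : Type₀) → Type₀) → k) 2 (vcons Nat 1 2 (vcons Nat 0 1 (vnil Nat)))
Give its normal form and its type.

reduced normal form:
  λ (w : Type₀) → Vec (Eq Nat 2 2) 2
the term's type:
  (w : Type₀) → Type₀


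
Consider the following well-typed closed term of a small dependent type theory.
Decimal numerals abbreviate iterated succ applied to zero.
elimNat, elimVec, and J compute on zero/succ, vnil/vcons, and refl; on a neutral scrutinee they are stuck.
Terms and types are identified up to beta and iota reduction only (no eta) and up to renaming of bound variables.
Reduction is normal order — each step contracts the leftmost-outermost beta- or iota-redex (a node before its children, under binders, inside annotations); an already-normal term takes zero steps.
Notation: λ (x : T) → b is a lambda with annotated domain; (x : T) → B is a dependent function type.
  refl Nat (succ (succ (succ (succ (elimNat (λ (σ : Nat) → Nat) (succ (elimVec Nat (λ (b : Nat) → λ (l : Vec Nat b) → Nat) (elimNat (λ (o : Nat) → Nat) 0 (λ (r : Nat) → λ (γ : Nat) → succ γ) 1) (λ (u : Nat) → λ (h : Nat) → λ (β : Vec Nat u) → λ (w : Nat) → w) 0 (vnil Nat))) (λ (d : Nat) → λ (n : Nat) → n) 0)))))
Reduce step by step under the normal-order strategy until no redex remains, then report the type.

reduction (normal order):
  refl Nat (succ (succ (succ (succ (elimNat (λ (σ : Nat) → Nat) (succ (elimVec Nat (λ (b : Nat) → λ (l : Vec Nat b) → Nat) (elimNat (λ (o : Nat) → Nat) 0 (λ (r : Nat) → λ (γ : Nat) → succ γ) 1) (λ (u : Nat) → λ (h : Nat) → λ (β : Vec Nat u) → λ (w : Nat) → w) 0 (vnil Nat))) (λ (d : Nat) → λ (n : Nat) → n) 0)))))
  ~> refl Nat (succ (succ (succ (succ (succ (elimVec Nat (λ (σ : Nat) → λ (b : Vec Nat σ) → Nat) (elimNat (λ (l : Nat) → Nat) 0 (λ (o : Nat) → λ (r : Nat) → succ r) 1) (λ (γ : Nat) → λ (u : Nat) → λ (h : Vec Nat γ) → λ (β : Nat) → β) 0 (vnil Nat)))))))
  ~> refl Nat (succ (succ (succ (succ (succ (elimNat (λ (σ : Nat) → Nat) 0 (λ (b : Nat) → λ (l : Nat) → succ l) 1))))))
  ~> refl Nat (succ (succ (succ (succ (succ ((λ (σ : Nat) → λ (b : Nat) → succ b) 0 (elimNat (λ (l : Nat) → Nat) 0 (λ (o : Nat) → λ (r : Nat) → succ r) 0)))))))
  ~> refl Nat (succ (succ (succ (succ (succ ((λ (σ : Nat) → succ σ) (elimNat (λ (b : Nat) → Nat) 0 (λ (l : Nat) → λ (o : Nat) → succ o) 0)))))))
  ~> refl Nat (succ (succ (succ (succ (succ (succ (elimNat (λ (σ : Nat) → Nat) 0 (λ (b : Nat) → λ (l : Nat) → succ l) 0)))))))
  ~> refl Nat 6
type:
  Eq Nat 6 6


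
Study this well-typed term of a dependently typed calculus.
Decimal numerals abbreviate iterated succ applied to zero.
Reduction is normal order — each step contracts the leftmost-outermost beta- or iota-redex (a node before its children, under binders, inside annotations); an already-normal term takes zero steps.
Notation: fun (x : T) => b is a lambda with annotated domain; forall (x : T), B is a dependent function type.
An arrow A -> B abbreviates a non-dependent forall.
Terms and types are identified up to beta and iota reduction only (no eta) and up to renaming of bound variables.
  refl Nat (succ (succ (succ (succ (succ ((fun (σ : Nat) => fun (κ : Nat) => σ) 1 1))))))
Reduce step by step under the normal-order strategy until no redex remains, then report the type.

normal-order reduction:
  refl Nat (succ (succ (succ (succ (succ ((fun (σ : Nat) => fun (κ : Nat) => σ) 1 1))))))
  ~> refl Nat (succ (succ (succ (succ (succ ((fun (σ : Nat) => 1) 1))))))
  ~> refl Nat 6
the term's type:
  Eq Nat 6 6


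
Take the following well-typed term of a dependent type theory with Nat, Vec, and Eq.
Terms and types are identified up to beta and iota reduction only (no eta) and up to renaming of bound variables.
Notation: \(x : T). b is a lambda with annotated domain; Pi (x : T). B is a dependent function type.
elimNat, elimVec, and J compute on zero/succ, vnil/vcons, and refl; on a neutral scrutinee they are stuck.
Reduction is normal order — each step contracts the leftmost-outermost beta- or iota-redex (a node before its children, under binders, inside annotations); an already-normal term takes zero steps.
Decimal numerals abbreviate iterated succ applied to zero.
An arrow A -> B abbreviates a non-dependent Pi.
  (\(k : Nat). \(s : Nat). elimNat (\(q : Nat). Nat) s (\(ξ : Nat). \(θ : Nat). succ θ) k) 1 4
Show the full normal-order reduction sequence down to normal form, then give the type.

normal-order reduction:
  (\(k : Nat). \(s : Nat). elimNat (\(q : Nat). Nat) s (\(ξ : Nat). \(θ : Nat). succ θ) k) 1 4
  ~> (\(k : Nat). elimNat (\(s : Nat). Nat) k (\(q : Nat). \(ξ : Nat). succ ξ) 1) 4
  ~> elimNat (\(k : Nat). Nat) 4 (\(s : Nat). \(q : Nat). succ q) 1
  ~> (\(k : Nat). \(s : Nat). succ s) 0 (elimNat (\(q : Nat). Nat) 4 (\(ξ : Nat). \(θ : Nat). succ θ) 0)
  ~> (\(k : Nat). succ k) (elimNat (\(s : Nat). Nat) 4 (\(q : Nat). \(ξ : Nat). succ ξ) 0)
  ~> succ (elimNat (\(k : Nat). Nat) 4 (\(s : Nat). \(q : Nat). succ q) 0)
  ~> 5
type:
  Nat


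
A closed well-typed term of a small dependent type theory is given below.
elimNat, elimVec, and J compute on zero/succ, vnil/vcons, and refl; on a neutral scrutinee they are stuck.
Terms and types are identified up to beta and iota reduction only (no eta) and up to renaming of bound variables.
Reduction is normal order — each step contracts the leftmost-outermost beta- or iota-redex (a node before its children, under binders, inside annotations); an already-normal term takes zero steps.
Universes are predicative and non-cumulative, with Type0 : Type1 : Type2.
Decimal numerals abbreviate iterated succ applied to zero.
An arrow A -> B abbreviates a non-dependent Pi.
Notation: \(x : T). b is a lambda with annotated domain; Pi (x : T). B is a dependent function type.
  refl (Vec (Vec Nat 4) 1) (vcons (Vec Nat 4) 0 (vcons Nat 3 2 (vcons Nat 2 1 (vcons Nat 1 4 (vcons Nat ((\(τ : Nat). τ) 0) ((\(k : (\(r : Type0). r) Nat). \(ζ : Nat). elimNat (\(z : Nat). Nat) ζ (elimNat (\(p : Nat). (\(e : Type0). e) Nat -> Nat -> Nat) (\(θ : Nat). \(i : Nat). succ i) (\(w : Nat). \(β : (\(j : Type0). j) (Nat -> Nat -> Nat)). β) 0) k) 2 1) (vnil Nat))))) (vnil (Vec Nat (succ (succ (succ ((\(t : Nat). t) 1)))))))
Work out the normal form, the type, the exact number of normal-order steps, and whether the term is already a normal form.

resulting normal form:
  refl (Vec (Vec Nat 4) 1) (vcons (Vec Nat 4) 0 (vcons Nat 3 2 (vcons Nat 2 1 (vcons Nat 1 4 (vcons Nat 0 3 (vnil Nat))))) (vnil (Vec Nat 4)))
inferred type:
  Eq (Vec (Vec Nat 4) 1) (vcons (Vec Nat 4) 0 (vcons Nat 3 2 (vcons Nat 2 1 (vcons Nat 1 4 (vcons Nat 0 3 (vnil Nat))))) (vnil (Vec Nat 4))) (vcons (Vec Nat 4) 0 (vcons Nat 3 2 (vcons Nat 2 1 (vcons Nat 1 4 (vcons Nat 0 3 (vnil Nat))))) (vnil (Vec Nat 4)))
reduction steps (normal order): 13
already normal: no
first redex: a beta-redex


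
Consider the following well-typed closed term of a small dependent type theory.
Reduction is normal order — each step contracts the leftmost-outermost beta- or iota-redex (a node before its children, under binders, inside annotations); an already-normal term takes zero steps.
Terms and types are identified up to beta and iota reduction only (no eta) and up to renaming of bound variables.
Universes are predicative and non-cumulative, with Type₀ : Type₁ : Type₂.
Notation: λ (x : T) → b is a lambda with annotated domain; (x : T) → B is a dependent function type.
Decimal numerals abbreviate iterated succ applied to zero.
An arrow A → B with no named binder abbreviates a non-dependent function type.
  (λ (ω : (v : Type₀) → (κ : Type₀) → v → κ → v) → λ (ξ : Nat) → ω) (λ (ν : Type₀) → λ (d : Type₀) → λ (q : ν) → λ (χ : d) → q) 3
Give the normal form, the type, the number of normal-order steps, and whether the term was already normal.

reduced normal form:
  λ (ω : Type₀) → λ (v : Type₀) → λ (κ : ω) → λ (ξ : v) → κ
type:
  (ω : Type₀) → (v : Type₀) → ω → v → ω
reduction steps (normal order): 2
started in normal form: no
first contracted redex: a beta-redex


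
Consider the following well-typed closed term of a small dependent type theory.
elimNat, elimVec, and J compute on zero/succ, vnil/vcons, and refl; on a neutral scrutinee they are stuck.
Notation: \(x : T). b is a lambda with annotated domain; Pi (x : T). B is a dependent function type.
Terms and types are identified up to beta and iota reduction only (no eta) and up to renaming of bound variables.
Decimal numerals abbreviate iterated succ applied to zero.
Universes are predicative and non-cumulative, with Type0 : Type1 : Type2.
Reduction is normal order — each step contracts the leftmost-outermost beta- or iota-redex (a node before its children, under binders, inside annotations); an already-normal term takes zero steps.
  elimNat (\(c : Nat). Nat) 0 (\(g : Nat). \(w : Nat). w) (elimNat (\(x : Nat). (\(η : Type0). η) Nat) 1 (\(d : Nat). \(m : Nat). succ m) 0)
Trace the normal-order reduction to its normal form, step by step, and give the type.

reduction (normal order):
  elimNat (\(c : Nat). Nat) 0 (\(g : Nat). \(w : Nat). w) (elimNat (\(x : Nat). (\(η : Type0). η) Nat) 1 (\(d : Nat). \(m : Nat). succ m) 0)
  ~> elimNat (\(c : Nat). Nat) 0 (\(g : Nat). \(w : Nat). w) 1
  ~> (\(c : Nat). \(g : Nat). g) 0 (elimNat (\(w : Nat). Nat) 0 (\(x : Nat). \(η : Nat). η) 0)
  ~> (\(c : Nat). c) (elimNat (\(g : Nat). Nat) 0 (\(w : Nat). \(x : Nat). x) 0)
  ~> elimNat (\(c : Nat). Nat) 0 (\(g : Nat). \(w : Nat). w) 0
  ~> 0
the term's type:
  Nat


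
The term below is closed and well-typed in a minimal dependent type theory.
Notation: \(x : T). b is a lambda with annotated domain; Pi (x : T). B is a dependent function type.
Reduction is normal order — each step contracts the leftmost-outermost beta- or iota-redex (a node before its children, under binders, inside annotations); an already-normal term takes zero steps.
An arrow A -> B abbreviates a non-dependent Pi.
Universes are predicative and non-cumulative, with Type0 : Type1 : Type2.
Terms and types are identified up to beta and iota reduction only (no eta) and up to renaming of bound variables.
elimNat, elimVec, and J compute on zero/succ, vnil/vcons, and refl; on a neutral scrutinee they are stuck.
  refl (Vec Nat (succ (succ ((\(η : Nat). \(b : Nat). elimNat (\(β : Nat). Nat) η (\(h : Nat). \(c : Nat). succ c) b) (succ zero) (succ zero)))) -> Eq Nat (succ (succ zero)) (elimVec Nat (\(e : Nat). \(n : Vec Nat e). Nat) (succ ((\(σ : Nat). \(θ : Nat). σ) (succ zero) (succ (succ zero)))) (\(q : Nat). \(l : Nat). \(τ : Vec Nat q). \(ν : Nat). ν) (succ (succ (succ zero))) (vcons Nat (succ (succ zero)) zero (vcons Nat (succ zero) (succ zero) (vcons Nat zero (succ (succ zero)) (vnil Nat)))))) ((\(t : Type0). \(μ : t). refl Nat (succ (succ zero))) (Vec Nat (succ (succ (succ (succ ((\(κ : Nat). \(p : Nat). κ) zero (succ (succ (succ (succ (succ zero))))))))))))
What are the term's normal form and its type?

reduced normal form:
  refl (Vec Nat (succ (succ (succ (succ zero)))) -> Eq Nat (succ (succ zero)) (succ (succ zero))) (\(η : Vec Nat (succ (succ (succ (succ zero))))). refl Nat (succ (succ zero)))
the term's type:
  Eq (Vec Nat (succ (succ (succ (succ zero)))) -> Eq Nat (succ (succ zero)) (succ (succ zero))) (\(η : Vec Nat (succ (succ (succ (succ zero))))). refl Nat (succ (succ zero))) (\(b : Vec Nat (succ (succ (succ (succ zero))))). refl Nat (succ (succ zero)))
observation: contracting a beta-redex first, the term normalizes in 27 steps.


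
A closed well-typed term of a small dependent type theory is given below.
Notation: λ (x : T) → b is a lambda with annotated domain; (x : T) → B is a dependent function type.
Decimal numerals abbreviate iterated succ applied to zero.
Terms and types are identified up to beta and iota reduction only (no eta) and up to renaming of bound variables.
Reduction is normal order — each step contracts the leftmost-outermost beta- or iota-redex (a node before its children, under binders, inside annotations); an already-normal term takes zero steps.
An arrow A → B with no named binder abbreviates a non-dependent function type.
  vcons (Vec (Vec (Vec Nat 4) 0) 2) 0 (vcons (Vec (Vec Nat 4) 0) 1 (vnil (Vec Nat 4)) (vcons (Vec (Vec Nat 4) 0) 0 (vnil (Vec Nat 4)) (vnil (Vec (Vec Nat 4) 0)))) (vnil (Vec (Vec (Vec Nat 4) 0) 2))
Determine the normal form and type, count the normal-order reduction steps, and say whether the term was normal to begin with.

reduced normal form:
  vcons (Vec (Vec (Vec Nat 4) 0) 2) 0 (vcons (Vec (Vec Nat 4) 0) 1 (vnil (Vec Nat 4)) (vcons (Vec (Vec Nat 4) 0) 0 (vnil (Vec Nat 4)) (vnil (Vec (Vec Nat 4) 0)))) (vnil (Vec (Vec (Vec Nat 4) 0) 2))
type:
  Vec (Vec (Vec (Vec Nat 4) 0) 2) 1
reduction steps (normal order): 0
term was already normal: yes


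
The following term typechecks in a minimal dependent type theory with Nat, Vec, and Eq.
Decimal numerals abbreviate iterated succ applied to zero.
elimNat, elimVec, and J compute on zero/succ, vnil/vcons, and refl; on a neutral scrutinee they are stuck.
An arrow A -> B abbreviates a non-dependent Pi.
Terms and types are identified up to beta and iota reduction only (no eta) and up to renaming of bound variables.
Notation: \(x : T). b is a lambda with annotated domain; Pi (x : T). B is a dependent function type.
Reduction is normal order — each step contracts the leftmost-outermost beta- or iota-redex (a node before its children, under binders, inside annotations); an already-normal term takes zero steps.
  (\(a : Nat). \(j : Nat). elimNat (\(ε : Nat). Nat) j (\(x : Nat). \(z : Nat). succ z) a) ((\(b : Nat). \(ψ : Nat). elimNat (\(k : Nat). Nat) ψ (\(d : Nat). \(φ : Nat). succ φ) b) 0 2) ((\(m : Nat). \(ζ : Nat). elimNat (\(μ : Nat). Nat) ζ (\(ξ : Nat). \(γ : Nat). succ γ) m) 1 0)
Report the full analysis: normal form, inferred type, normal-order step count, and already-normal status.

resulting normal form:
  3
type:
  Nat
normal-order step count: 18
term was already normal: no
first redex: a beta-redex


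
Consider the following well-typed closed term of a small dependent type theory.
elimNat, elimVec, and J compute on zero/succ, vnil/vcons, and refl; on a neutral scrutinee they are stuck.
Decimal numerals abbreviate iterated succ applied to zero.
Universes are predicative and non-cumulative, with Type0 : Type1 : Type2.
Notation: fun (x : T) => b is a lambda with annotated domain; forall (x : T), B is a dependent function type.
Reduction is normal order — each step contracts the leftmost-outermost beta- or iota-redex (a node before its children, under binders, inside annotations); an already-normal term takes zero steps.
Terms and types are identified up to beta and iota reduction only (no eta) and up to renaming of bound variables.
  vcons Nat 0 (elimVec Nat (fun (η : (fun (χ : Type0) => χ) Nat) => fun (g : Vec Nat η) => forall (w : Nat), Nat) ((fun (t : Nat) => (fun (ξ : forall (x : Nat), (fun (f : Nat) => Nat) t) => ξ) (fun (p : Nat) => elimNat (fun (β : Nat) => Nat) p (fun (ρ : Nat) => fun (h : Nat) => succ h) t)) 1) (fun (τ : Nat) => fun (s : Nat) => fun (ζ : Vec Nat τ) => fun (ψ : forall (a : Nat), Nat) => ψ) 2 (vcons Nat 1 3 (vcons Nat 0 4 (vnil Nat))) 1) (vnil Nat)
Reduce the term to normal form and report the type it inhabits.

reduced normal form:
  vcons Nat 0 2 (vnil Nat)
type:
  Vec Nat 1
observation: the first redex contracted is an elimVec iota-redex; the normal form is reached in 18 normal-order steps.


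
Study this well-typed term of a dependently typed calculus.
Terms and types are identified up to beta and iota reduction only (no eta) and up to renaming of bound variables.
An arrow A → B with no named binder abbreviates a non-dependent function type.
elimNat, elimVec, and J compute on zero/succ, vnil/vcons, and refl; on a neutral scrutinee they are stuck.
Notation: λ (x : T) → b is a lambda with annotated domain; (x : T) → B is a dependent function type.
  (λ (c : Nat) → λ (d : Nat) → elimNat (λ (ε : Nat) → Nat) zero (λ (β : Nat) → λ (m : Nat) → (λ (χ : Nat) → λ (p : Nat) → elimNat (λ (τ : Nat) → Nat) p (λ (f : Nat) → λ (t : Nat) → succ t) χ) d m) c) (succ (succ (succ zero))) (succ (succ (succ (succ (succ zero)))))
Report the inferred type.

the term's type:
  Nat


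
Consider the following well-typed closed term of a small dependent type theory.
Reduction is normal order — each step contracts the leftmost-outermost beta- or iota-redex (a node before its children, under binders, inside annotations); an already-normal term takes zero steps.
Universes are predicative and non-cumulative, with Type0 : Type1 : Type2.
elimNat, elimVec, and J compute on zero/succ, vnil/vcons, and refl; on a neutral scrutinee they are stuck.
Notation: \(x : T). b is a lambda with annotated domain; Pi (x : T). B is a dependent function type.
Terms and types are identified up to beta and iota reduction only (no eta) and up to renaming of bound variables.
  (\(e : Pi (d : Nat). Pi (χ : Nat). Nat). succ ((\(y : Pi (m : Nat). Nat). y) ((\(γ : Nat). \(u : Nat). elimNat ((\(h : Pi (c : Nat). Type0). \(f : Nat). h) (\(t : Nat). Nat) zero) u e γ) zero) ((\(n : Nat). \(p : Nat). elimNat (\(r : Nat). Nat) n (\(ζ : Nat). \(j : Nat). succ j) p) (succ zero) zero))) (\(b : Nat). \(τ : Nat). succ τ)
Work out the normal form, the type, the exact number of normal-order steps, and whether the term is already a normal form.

reduced normal form:
  succ (succ zero)
the term's type:
  Nat
reduction steps (normal order): 8
started in normal form: no
first contracted redex: a beta-redex


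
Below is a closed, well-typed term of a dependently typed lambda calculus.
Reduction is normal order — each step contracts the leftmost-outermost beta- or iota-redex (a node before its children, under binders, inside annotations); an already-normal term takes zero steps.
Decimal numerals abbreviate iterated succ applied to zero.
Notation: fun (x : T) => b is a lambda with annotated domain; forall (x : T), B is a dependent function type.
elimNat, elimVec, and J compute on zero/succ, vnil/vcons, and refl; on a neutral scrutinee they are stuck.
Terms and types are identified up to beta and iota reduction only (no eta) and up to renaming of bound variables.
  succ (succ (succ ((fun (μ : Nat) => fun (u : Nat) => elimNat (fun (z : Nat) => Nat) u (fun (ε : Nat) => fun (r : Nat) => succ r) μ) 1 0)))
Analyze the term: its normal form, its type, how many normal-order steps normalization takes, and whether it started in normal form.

resulting normal form:
  4
inferred type:
  Nat
normal-order step count: 6
started in normal form: no
first redex: a beta-redex


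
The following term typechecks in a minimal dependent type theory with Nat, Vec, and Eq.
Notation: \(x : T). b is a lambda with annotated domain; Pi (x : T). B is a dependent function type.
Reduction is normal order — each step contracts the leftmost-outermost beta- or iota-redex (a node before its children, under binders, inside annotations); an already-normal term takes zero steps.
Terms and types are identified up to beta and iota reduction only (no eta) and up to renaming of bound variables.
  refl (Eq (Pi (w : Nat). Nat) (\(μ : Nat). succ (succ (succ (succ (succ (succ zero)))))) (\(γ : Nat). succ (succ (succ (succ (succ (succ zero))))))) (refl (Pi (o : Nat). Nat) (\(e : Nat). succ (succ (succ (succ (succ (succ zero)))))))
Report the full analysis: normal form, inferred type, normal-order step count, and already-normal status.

reduced normal form:
  refl (Eq (Pi (w : Nat). Nat) (\(μ : Nat). succ (succ (succ (succ (succ (succ zero)))))) (\(γ : Nat). succ (succ (succ (succ (succ (succ zero))))))) (refl (Pi (o : Nat). Nat) (\(e : Nat). succ (succ (succ (succ (succ (succ zero)))))))
the term's type:
  Eq (Eq (Pi (w : Nat). Nat) (\(μ : Nat). succ (succ (succ (succ (succ (succ zero)))))) (\(γ : Nat). succ (succ (succ (succ (succ (succ zero))))))) (refl (Pi (o : Nat). Nat) (\(e : Nat). succ (succ (succ (succ (succ (succ zero))))))) (refl (Pi (ξ : Nat). Nat) (\(ω : Nat). succ (succ (succ (succ (succ (succ zero)))))))
steps to reach normal form (normal order): 0
already normal: yes


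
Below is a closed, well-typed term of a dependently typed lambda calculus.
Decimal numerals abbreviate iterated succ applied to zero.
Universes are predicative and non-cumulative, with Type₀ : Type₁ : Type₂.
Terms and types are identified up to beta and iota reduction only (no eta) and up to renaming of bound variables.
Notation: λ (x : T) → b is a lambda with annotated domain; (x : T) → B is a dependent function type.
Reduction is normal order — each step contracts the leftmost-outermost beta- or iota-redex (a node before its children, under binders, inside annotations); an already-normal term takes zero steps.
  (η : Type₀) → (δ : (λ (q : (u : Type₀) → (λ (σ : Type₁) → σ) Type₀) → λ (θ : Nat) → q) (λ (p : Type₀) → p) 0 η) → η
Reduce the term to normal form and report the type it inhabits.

normal form:
  (η : Type₀) → (δ : η) → η
the term's type:
  Type₁
observation: normalization takes exactly 3 steps under the normal-order strategy.


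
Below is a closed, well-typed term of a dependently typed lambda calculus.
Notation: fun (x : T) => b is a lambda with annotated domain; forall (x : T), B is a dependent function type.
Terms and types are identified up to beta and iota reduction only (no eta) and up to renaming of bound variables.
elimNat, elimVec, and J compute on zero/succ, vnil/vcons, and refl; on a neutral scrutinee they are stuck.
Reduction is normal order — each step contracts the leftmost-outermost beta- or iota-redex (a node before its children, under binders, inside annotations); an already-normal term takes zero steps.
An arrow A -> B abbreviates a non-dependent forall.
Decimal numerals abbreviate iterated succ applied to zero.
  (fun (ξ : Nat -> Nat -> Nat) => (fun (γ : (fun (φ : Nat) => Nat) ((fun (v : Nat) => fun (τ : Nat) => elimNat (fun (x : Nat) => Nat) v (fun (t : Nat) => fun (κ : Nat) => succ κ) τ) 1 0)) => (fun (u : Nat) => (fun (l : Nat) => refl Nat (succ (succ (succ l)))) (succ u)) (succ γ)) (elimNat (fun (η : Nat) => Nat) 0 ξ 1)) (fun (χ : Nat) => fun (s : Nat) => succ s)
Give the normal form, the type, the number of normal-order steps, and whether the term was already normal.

reduced normal form:
  refl Nat 6
type:
  Eq Nat 6 6
normal-order step count: 8
already normal: no
first contracted redex: a beta-redex


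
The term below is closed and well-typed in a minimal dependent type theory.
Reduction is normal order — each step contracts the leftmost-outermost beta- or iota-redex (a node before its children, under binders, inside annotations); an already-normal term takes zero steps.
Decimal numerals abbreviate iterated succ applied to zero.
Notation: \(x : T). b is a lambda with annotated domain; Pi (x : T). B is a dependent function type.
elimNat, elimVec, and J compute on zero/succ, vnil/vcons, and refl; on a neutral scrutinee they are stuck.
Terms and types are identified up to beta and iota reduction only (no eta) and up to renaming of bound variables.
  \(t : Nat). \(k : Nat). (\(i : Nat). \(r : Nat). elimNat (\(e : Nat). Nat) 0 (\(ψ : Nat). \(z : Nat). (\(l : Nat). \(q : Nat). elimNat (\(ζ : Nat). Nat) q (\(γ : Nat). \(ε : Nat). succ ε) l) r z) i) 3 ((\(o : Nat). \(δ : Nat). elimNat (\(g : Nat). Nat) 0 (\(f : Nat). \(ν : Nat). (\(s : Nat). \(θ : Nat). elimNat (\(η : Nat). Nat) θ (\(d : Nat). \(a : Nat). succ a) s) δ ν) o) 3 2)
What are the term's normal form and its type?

reduced normal form:
  \(t : Nat). \(k : Nat). 18
inferred type:
  Pi (t : Nat). Pi (k : Nat). Nat


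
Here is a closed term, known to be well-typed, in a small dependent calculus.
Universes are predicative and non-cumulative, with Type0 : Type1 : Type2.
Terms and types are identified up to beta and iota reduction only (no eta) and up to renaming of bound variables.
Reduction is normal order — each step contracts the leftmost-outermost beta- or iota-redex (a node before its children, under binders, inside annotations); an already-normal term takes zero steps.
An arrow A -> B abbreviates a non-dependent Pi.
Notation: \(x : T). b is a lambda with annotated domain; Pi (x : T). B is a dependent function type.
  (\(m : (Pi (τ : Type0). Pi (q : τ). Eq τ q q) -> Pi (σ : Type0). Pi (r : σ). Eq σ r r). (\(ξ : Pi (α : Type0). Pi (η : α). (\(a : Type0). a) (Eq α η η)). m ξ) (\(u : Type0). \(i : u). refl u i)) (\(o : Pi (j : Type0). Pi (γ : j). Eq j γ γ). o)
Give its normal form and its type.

reduced normal form:
  \(m : Type0). \(τ : m). refl m τ
inferred type:
  Pi (m : Type0). Pi (τ : m). Eq m τ τ


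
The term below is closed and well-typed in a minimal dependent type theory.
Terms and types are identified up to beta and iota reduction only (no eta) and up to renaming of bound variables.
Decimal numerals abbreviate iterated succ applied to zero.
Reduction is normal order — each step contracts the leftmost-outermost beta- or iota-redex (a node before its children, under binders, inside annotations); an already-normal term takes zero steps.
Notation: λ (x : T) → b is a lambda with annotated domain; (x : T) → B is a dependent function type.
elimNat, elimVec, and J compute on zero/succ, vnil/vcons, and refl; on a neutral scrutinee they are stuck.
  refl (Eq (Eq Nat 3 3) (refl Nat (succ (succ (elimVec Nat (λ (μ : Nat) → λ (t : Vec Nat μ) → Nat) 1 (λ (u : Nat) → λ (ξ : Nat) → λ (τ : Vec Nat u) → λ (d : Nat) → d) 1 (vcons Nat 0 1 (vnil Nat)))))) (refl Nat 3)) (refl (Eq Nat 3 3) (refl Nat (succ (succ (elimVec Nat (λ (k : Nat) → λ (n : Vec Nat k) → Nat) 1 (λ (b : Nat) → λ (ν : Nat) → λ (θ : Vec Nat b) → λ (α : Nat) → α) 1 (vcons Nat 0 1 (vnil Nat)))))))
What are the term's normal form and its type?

normal form:
  refl (Eq (Eq Nat 3 3) (refl Nat 3) (refl Nat 3)) (refl (Eq Nat 3 3) (refl Nat 3))
the term's type:
  Eq (Eq (Eq Nat 3 3) (refl Nat 3) (refl Nat 3)) (refl (Eq Nat 3 3) (refl Nat 3)) (refl (Eq Nat 3 3) (refl Nat 3))


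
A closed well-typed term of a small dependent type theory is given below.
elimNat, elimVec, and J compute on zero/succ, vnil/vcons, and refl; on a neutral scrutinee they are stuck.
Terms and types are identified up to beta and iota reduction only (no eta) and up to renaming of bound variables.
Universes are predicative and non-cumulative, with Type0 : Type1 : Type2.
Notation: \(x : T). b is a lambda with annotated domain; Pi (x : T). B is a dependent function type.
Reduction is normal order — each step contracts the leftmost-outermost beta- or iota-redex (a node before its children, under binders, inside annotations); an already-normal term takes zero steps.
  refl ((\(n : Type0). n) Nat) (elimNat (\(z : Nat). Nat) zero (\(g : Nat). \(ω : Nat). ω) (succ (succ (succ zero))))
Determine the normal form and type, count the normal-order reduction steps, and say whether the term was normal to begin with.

reduced normal form:
  refl Nat zero
inferred type:
  Eq Nat zero zero
normal-order step count: 11
already normal: no
first contracted redex: a beta-redex


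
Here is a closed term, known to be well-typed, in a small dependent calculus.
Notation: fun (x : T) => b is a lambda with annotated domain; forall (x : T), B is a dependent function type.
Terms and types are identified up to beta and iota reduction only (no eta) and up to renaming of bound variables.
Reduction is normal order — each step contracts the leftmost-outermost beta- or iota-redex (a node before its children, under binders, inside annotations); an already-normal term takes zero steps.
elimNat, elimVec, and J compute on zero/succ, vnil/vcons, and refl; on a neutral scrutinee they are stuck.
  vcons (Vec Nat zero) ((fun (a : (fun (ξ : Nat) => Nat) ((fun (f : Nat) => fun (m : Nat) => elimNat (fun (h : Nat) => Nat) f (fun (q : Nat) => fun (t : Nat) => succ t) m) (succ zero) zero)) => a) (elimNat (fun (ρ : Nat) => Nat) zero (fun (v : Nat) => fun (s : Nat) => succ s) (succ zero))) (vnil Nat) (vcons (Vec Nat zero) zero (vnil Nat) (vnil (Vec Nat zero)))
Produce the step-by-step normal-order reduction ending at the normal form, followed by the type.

normal-order reduction:
  vcons (Vec Nat zero) ((fun (a : (fun (ξ : Nat) => Nat) ((fun (f : Nat) => fun (m : Nat) => elimNat (fun (h : Nat) => Nat) f (fun (q : Nat) => fun (t : Nat) => succ t) m) (succ zero) zero)) => a) (elimNat (fun (ρ : Nat) => Nat) zero (fun (v : Nat) => fun (s : Nat) => succ s) (succ zero))) (vnil Nat) (vcons (Vec Nat zero) zero (vnil Nat) (vnil (Vec Nat zero)))
  ~> vcons (Vec Nat zero) (elimNat (fun (a : Nat) => Nat) zero (fun (ξ : Nat) => fun (f : Nat) => succ f) (succ zero)) (vnil Nat) (vcons (Vec Nat zero) zero (vnil Nat) (vnil (Vec Nat zero)))
  ~> vcons (Vec Nat zero) ((fun (a : Nat) => fun (ξ : Nat) => succ ξ) zero (elimNat (fun (f : Nat) => Nat) zero (fun (m : Nat) => fun (h : Nat) => succ h) zero)) (vnil Nat) (vcons (Vec Nat zero) zero (vnil Nat) (vnil (Vec Nat zero)))
  ~> vcons (Vec Nat zero) ((fun (a : Nat) => succ a) (elimNat (fun (ξ : Nat) => Nat) zero (fun (f : Nat) => fun (m : Nat) => succ m) zero)) (vnil Nat) (vcons (Vec Nat zero) zero (vnil Nat) (vnil (Vec Nat zero)))
  ~> vcons (Vec Nat zero) (succ (elimNat (fun (a : Nat) => Nat) zero (fun (ξ : Nat) => fun (f : Nat) => succ f) zero)) (vnil Nat) (vcons (Vec Nat zero) zero (vnil Nat) (vnil (Vec Nat zero)))
  ~> vcons (Vec Nat zero) (succ zero) (vnil Nat) (vcons (Vec Nat zero) zero (vnil Nat) (vnil (Vec Nat zero)))
inferred type:
  Vec (Vec Nat zero) (succ (succ zero))


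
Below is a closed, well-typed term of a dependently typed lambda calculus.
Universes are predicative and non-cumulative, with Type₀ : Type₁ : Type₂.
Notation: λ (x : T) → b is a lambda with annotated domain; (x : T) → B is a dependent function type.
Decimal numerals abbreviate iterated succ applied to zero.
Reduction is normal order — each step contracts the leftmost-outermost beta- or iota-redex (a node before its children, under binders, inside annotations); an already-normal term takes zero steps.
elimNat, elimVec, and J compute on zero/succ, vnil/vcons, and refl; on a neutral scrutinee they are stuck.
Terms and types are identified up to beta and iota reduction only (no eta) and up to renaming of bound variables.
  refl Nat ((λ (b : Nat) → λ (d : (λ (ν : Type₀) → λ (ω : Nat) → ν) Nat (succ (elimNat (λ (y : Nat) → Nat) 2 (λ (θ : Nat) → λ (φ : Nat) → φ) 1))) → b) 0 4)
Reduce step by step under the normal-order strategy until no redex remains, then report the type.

normal-order reduction sequence:
  refl Nat ((λ (b : Nat) → λ (d : (λ (ν : Type₀) → λ (ω : Nat) → ν) Nat (succ (elimNat (λ (y : Nat) → Nat) 2 (λ (θ : Nat) → λ (φ : Nat) → φ) 1))) → b) 0 4)
  ~> refl Nat ((λ (b : (λ (d : Type₀) → λ (ν : Nat) → d) Nat (succ (elimNat (λ (ω : Nat) → Nat) 2 (λ (y : Nat) → λ (θ : Nat) → θ) 1))) → 0) 4)
  ~> refl Nat 0
type:
  Eq Nat 0 0


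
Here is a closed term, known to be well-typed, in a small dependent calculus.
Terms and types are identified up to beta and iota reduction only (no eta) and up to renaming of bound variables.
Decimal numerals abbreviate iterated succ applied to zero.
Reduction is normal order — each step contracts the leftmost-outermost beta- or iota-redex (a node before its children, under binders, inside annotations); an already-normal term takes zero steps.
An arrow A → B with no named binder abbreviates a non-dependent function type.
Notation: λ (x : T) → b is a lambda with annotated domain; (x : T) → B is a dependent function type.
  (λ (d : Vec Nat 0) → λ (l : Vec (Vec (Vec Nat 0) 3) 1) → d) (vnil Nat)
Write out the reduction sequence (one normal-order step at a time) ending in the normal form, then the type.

normal-order reduction:
  (λ (d : Vec Nat 0) → λ (l : Vec (Vec (Vec Nat 0) 3) 1) → d) (vnil Nat)
  ~> λ (d : Vec (Vec (Vec Nat 0) 3) 1) → vnil Nat
type:
  Vec (Vec (Vec Nat 0) 3) 1 → Vec Nat 0


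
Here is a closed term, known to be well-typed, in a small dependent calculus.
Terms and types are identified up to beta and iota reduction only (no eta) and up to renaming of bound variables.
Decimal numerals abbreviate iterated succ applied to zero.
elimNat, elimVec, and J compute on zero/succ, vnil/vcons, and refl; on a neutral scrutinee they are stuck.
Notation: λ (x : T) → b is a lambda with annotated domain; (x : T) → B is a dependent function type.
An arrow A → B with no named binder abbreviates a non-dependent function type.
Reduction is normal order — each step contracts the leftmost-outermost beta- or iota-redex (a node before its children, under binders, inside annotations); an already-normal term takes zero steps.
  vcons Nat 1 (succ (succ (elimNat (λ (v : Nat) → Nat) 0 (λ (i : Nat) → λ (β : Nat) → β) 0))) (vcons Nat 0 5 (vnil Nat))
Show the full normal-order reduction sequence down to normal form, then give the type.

normal-order reduction sequence:
  vcons Nat 1 (succ (succ (elimNat (λ (v : Nat) → Nat) 0 (λ (i : Nat) → λ (β : Nat) → β) 0))) (vcons Nat 0 5 (vnil Nat))
  ~> vcons Nat 1 2 (vcons Nat 0 5 (vnil Nat))
type:
  Vec Nat 2
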